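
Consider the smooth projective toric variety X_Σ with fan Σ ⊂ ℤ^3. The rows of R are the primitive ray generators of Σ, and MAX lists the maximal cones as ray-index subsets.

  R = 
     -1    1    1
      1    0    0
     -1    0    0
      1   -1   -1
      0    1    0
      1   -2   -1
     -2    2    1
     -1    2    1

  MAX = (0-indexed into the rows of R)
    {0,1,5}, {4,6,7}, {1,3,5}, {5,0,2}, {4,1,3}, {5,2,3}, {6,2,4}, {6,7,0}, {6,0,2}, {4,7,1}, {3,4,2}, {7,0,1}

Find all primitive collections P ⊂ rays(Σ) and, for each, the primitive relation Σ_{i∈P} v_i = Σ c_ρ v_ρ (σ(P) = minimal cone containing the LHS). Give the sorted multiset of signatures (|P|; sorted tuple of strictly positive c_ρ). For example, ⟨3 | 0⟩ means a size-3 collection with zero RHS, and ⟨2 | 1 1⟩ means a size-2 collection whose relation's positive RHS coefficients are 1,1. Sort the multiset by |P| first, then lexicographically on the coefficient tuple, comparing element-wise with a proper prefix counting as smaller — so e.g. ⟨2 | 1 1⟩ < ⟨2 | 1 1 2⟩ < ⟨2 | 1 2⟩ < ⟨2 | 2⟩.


|primitive collections| = 10. Relations:

  {0,3}:  v_{0} + v_{3} = 0  ⇒ sig = ⟨2 | 0⟩
  {1,2}:  v_{1} + v_{2} = 0  ⇒ sig = ⟨2 | 0⟩
  {5,7}:  v_{5} + v_{7} = 0  ⇒ sig = ⟨2 | 0⟩
  {0,4}:  v_{0} + v_{4} = v_{7}  ⇒ sig = ⟨2 | 1⟩
  {1,6}:  v_{1} + v_{6} = v_{7}  ⇒ sig = ⟨2 | 1⟩
  {2,7}:  v_{2} + v_{7} = v_{6}  ⇒ sig = ⟨2 | 1⟩
  {3,7}:  v_{3} + v_{7} = v_{4}  ⇒ sig = ⟨2 | 1⟩
  {4,5}:  v_{4} + v_{5} = v_{3}  ⇒ sig = ⟨2 | 1⟩
  {5,6}:  v_{5} + v_{6} = v_{2}  ⇒ sig = ⟨2 | 1⟩
  {3,6}:  v_{3} + v_{6} = v_{2} + v_{4}  ⇒ sig = ⟨2 | 1 1⟩

so the primitive-relation signature multiset is
{ ⟨2 | 0⟩ ×3,  ⟨2 | 1⟩ ×6,  ⟨2 | 1 1⟩ }


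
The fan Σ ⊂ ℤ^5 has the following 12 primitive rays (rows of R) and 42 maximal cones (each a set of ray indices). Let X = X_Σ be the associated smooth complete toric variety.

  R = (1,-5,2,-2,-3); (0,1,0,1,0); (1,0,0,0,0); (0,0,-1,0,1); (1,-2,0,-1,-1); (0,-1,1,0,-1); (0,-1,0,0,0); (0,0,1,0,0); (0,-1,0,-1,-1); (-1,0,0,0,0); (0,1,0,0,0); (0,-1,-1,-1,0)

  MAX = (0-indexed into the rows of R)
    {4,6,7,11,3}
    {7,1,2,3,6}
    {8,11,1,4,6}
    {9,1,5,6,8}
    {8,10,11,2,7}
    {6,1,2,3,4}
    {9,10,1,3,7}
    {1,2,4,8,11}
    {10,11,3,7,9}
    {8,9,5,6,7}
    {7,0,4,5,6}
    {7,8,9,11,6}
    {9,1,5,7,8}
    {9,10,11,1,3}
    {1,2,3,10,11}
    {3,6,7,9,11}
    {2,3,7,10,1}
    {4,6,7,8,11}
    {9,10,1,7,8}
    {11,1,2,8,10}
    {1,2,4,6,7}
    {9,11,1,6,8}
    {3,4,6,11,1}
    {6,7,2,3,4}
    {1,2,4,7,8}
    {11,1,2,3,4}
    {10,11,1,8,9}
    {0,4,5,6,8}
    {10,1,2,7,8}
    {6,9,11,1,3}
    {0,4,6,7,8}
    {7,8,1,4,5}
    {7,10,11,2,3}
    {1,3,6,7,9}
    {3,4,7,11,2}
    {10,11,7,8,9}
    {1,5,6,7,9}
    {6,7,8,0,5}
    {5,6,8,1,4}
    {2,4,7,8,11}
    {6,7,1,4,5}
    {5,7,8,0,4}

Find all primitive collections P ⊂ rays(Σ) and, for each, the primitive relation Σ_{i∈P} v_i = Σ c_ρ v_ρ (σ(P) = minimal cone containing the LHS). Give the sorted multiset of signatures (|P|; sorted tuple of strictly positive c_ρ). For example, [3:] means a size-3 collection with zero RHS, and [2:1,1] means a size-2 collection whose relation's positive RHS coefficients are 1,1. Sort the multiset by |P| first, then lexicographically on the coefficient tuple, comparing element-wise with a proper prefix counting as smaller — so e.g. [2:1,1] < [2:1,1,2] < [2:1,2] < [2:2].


Δ(Σ) — 12 vertices, 21 min non-faces:

  • {2,9}:  v_{2} + v_{9} = 0 — sig = [2:]
  • {6,10}:  v_{6} + v_{10} = 0 — sig = [2:]
  • {3,5}:  v_{3} + v_{5} = v_{6} — sig = [2:1]
  • {3,8}:  v_{3} + v_{8} = v_{11} — sig = [2:1]
  • {4,9}:  v_{4} + v_{9} = v_{6} + v_{8} — sig = [2:1,1]
  • {4,10}:  v_{4} + v_{10} = v_{2} + v_{8} — sig = [2:1,1]
  • {5,11}:  v_{5} + v_{11} = v_{6} + v_{8} — sig = [2:1,1]
  • {2,5}:  v_{2} + v_{5} = v_{1} + v_{4} + v_{7} — sig = [2:1,1,1]
  • {5,10}:  v_{5} + v_{10} = v_{1} + v_{7} + v_{8} — sig = [2:1,1,1]
  • {0,10}:  v_{0} + v_{10} = v_{4} + v_{5} + v_{7} + v_{8} — sig = [2:1,1,1,1]
  • {0,3}:  v_{0} + v_{3} = v_{4} + 2·v_{6} + v_{7} + v_{8} — sig = [2:1,1,1,2]
  • {0,2}:  v_{0} + v_{2} = 2·v_{4} + v_{5} + v_{7} — sig = [2:1,1,2]
  • {0,9}:  v_{0} + v_{9} = v_{5} + 2·v_{6} + v_{7} + 2·v_{8} — sig = [2:1,1,2,2]
  • {0,11}:  v_{0} + v_{11} = v_{4} + 2·v_{6} + v_{7} + 2·v_{8} — sig = [2:1,1,2,2]
  • {0,1}:  v_{0} + v_{1} = v_{4} + 2·v_{5} — sig = [2:1,2]
  • {1,7,11}:  v_{1} + v_{7} + v_{11} = 0 — sig = [3:]
  • {2,6,8}:  v_{2} + v_{6} + v_{8} = v_{4} — sig = [3:1]
  • {2,6,11}:  v_{2} + v_{6} + v_{11} = v_{3} + v_{4} — sig = [3:1,1]
  • {1,6,7,8}:  v_{1} + v_{6} + v_{7} + v_{8} = v_{5} — sig = [4:1]
  • {1,3,4,7}:  v_{1} + v_{3} + v_{4} + v_{7} = v_{2} + v_{6} — sig = [4:1,1]
  • {4,5,6,7,8}:  v_{4} + v_{5} + v_{6} + v_{7} + v_{8} = v_{0} — sig = [5:1]

Sorted signature multiset PRS(X):
    [2:]
    [2:]
    [2:1]
    [2:1]
    [2:1,1]
    [2:1,1]
    [2:1,1]
    [2:1,1,1]
    [2:1,1,1]
    [2:1,1,1,1]
    [2:1,1,1,2]
    [2:1,1,2]
    [2:1,1,2,2]
    [2:1,1,2,2]
    [2:1,2]
    [3:]
    [3:1]
    [3:1,1]
    [4:1]
    [4:1,1]
    [5:1]


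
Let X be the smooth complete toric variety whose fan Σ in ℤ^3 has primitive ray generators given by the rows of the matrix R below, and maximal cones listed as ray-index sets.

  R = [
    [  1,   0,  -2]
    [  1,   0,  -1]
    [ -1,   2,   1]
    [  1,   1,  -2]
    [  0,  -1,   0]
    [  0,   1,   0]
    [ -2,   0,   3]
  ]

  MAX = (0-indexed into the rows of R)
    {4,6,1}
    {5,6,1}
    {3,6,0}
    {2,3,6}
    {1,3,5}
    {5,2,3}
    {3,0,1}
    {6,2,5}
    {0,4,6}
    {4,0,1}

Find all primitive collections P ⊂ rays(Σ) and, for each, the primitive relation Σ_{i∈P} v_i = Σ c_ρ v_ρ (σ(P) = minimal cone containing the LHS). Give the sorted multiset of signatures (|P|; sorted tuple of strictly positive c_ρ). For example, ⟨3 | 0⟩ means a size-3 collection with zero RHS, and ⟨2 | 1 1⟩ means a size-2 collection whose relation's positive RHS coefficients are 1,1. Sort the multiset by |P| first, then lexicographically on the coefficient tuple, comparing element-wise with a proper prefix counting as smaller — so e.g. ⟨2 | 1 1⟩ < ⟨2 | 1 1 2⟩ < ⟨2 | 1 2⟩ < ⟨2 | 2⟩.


9 collections generate NE(X_Σ); each relation:

  P = {4,5}:  v_{4} + v_{5} = 0  ⟹  sig = ⟨2 | 0⟩
  P = {0,5}:  v_{0} + v_{5} = v_{3}  ⟹  sig = ⟨2 | 1⟩
  P = {3,4}:  v_{3} + v_{4} = v_{0}  ⟹  sig = ⟨2 | 1⟩
  P = {2,4}:  v_{2} + v_{4} = v_{3} + v_{6}  ⟹  sig = ⟨2 | 1 1⟩
  P = {0,2}:  v_{0} + v_{2} = 2·v_{3} + v_{6}  ⟹  sig = ⟨2 | 1 2⟩
  P = {1,2}:  v_{1} + v_{2} = 2·v_{5}  ⟹  sig = ⟨2 | 2⟩
  P = {0,1,6}:  v_{0} + v_{1} + v_{6} = 0  ⟹  sig = ⟨3 | 0⟩
  P = {1,3,6}:  v_{1} + v_{3} + v_{6} = v_{5}  ⟹  sig = ⟨3 | 1⟩
  P = {3,5,6}:  v_{3} + v_{5} + v_{6} = v_{2}  ⟹  sig = ⟨3 | 1⟩

Hence PRS(X_Σ) =
[⟨2 | 0⟩, ⟨2 | 1⟩, ⟨2 | 1⟩, ⟨2 | 1 1⟩, ⟨2 | 1 2⟩, ⟨2 | 2⟩, ⟨3 | 0⟩, ⟨3 | 1⟩, ⟨3 | 1⟩]


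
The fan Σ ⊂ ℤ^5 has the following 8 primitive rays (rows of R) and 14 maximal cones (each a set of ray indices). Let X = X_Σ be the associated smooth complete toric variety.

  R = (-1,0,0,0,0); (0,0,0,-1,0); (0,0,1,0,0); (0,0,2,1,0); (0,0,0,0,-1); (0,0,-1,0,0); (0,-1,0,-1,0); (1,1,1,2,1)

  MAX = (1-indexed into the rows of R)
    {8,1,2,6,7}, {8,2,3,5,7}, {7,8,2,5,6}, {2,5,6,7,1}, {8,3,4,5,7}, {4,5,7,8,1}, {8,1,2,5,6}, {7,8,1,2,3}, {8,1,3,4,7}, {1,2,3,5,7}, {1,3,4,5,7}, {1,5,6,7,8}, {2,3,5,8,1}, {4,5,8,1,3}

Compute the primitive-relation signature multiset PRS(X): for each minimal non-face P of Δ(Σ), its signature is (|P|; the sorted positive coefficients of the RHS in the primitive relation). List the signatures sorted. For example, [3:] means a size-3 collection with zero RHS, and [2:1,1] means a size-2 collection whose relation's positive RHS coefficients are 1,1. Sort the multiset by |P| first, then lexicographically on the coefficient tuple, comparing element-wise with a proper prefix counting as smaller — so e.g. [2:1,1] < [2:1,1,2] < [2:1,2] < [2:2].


Σ has 5 primitive collections:

  P={3,6}:  v_{3} + v_{6} = 0 ; sig = [2:]
  P={4,6}:  v_{4} + v_{6} = v_{1} + v_{5} + v_{7} + v_{8} ; sig = [2:1,1,1,1]
  P={2,4}:  v_{2} + v_{4} = 2·v_{3} ; sig = [2:2]
  P={1,2,5,7,8}:  v_{1} + v_{2} + v_{5} + v_{7} + v_{8} = v_{3} ; sig = [5:1]
  P={1,3,5,7,8}:  v_{1} + v_{3} + v_{5} + v_{7} + v_{8} = v_{4} ; sig = [5:1]

Signatures (|P|; sorted positive RHS coefficients), sorted:
    |P|=2: 3 collections, coeffs (), (1,1,1,1), (2)
    |P|=5: 2 collections, coeffs (1), (1)


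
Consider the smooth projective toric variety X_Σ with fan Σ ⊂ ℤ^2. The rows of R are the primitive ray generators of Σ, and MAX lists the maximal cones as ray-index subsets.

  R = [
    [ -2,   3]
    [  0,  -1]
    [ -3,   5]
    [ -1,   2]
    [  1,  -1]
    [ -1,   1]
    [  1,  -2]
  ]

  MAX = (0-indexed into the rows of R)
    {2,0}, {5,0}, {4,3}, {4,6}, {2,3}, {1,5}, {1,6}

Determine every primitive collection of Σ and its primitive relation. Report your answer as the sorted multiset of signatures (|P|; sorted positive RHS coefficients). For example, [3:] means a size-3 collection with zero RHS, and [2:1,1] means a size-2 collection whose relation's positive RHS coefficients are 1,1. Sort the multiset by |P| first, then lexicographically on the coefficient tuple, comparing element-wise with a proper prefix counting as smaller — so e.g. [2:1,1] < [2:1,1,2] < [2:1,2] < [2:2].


The 14 primitive collections of Σ (r=7, n=2):

  {3,6}:  v_{3} + v_{6} = 0  ⟹  sig = [2:]
  {4,5}:  v_{4} + v_{5} = 0  ⟹  sig = [2:]
  {0,3}:  v_{0} + v_{3} = v_{2}  ⟹  sig = [2:1]
  {0,4}:  v_{0} + v_{4} = v_{3}  ⟹  sig = [2:1]
  {0,6}:  v_{0} + v_{6} = v_{5}  ⟹  sig = [2:1]
  {1,3}:  v_{1} + v_{3} = v_{5}  ⟹  sig = [2:1]
  {1,4}:  v_{1} + v_{4} = v_{6}  ⟹  sig = [2:1]
  {2,6}:  v_{2} + v_{6} = v_{0}  ⟹  sig = [2:1]
  {3,5}:  v_{3} + v_{5} = v_{0}  ⟹  sig = [2:1]
  {5,6}:  v_{5} + v_{6} = v_{1}  ⟹  sig = [2:1]
  {1,2}:  v_{1} + v_{2} = v_{0} + v_{5}  ⟹  sig = [2:1,1]
  {0,1}:  v_{0} + v_{1} = 2·v_{5}  ⟹  sig = [2:2]
  {2,4}:  v_{2} + v_{4} = 2·v_{3}  ⟹  sig = [2:2]
  {2,5}:  v_{2} + v_{5} = 2·v_{0}  ⟹  sig = [2:2]

Hence PRS(X_Σ) =
[[2:], [2:], [2:1], [2:1], [2:1], [2:1], [2:1], [2:1], [2:1], [2:1], [2:1,1], [2:2], [2:2], [2:2]]


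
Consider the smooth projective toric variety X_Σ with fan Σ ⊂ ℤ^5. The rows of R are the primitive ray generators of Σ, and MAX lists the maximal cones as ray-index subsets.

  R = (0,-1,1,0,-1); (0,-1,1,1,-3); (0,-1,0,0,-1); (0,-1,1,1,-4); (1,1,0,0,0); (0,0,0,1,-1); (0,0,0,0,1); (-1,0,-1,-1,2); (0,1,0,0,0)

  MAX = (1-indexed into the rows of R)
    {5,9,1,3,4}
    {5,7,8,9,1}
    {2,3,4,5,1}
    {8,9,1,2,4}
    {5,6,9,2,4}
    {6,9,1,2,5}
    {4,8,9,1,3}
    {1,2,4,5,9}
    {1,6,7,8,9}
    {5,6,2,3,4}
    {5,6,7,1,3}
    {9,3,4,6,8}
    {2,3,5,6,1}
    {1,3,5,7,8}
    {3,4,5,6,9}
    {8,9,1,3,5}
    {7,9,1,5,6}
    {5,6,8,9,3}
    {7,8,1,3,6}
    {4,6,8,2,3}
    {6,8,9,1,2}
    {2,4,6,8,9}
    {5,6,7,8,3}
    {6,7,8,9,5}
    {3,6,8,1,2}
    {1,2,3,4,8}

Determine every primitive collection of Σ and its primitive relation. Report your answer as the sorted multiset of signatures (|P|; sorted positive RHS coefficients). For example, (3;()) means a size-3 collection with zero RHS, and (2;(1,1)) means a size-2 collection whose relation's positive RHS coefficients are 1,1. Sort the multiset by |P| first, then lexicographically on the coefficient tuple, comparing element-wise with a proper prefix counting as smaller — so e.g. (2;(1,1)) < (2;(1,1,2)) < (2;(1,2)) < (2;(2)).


Minimal non-faces — 9 found among 9 rays, 26 max cones:

  P={4,7}:  v_{4} + v_{7} = v_{2} — sig = (2;(1))
  P={2,7}:  v_{2} + v_{7} = v_{1} + v_{6} — sig = (2;(1,1))
  P={3,7,9}:  v_{3} + v_{7} + v_{9} = 0 — sig = (3;())
  P={2,3,9}:  v_{2} + v_{3} + v_{9} = v_{4} — sig = (3;(1))
  P={2,5,8}:  v_{2} + v_{5} + v_{8} = v_{3} + v_{9} — sig = (3;(1,1))
  P={1,4,6}:  v_{1} + v_{4} + v_{6} = 2·v_{2} — sig = (3;(2))
  P={4,5,8}:  v_{4} + v_{5} + v_{8} = 2·v_{3} + 2·v_{9} — sig = (3;(2,2))
  P={1,5,6,8}:  v_{1} + v_{5} + v_{6} + v_{8} = 0 — sig = (4;())
  P={1,3,6,9}:  v_{1} + v_{3} + v_{6} + v_{9} = v_{2} — sig = (4;(1))

Signatures (|P|; sorted positive RHS coefficients), sorted:
    (2;(1))
    (2;(1,1))
    (3;())
    (3;(1))
    (3;(1,1))
    (3;(2))
    (3;(2,2))
    (4;())
    (4;(1))


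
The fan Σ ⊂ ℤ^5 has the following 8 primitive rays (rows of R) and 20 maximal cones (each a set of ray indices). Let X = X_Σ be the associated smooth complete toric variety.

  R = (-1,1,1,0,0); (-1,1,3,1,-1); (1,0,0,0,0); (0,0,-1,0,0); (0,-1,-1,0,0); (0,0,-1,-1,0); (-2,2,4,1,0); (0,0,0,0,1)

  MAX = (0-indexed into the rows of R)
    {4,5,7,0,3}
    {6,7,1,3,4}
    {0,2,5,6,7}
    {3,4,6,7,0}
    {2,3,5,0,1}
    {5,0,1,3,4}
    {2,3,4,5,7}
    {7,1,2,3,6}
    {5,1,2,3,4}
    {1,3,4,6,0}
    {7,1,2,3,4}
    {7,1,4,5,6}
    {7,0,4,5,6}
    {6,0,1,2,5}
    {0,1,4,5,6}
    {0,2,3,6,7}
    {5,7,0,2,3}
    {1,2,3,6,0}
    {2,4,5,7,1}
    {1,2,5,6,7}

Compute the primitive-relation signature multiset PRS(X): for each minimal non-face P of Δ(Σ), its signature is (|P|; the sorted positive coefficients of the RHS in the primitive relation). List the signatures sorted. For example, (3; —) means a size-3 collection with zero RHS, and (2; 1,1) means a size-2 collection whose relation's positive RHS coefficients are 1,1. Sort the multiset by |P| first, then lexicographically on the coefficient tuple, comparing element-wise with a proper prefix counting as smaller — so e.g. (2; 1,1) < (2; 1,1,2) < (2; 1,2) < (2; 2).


Σ has 5 primitive collections:

  P = {0,2,4}:  v_{0} + v_{2} + v_{4} = 0 ; sig = (3; —)
  P = {0,1,7}:  v_{0} + v_{1} + v_{7} = v_{6} ; sig = (3; 1)
  P = {2,4,6}:  v_{2} + v_{4} + v_{6} = v_{1} + v_{7} ; sig = (3; 1,1)
  P = {3,5,6}:  v_{3} + v_{5} + v_{6} = 2·v_{0} ; sig = (3; 2)
  P = {1,3,5,7}:  v_{1} + v_{3} + v_{5} + v_{7} = v_{0} ; sig = (4; 1)

so the primitive-relation signature multiset is
    (3; —)
    (3; 1)
    (3; 1,1)
    (3; 2)
    (4; 1)


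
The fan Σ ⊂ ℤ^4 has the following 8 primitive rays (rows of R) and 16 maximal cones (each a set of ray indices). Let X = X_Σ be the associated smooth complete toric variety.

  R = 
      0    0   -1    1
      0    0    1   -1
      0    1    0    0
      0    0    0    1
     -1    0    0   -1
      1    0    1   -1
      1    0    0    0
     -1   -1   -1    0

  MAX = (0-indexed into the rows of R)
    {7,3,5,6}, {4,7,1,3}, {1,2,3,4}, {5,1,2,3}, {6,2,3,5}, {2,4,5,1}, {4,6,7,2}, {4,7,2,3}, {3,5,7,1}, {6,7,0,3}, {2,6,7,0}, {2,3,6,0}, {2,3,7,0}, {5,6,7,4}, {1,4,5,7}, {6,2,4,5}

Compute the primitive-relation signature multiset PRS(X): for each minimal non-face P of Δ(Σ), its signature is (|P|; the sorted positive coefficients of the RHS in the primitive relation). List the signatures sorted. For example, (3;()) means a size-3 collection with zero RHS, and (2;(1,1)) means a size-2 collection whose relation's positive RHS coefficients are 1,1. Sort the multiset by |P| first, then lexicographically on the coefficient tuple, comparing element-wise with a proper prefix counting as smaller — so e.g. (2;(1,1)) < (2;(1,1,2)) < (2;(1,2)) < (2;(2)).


9 minimal non-faces of Δ(Σ) (on 8 rays):

  P={0,1}:  v_{0} + v_{1} = 0  →  sig = (2;())
  P={0,5}:  v_{0} + v_{5} = v_{6}  →  sig = (2;(1))
  P={1,6}:  v_{1} + v_{6} = v_{5}  →  sig = (2;(1))
  P={0,4}:  v_{0} + v_{4} = v_{2} + v_{7}  →  sig = (2;(1,1))
  P={3,4,6}:  v_{3} + v_{4} + v_{6} = 0  →  sig = (3;())
  P={1,2,7}:  v_{1} + v_{2} + v_{7} = v_{4}  →  sig = (3;(1))
  P={3,4,5}:  v_{3} + v_{4} + v_{5} = v_{1}  →  sig = (3;(1))
  P={2,5,7}:  v_{2} + v_{5} + v_{7} = v_{4} + v_{6}  →  sig = (3;(1,1))
  P={2,3,6,7}:  v_{2} + v_{3} + v_{6} + v_{7} = v_{0}  →  sig = (4;(1))

Hence PRS(X_Σ) =
[(2;()), (2;(1)), (2;(1)), (2;(1,1)), (3;()), (3;(1)), (3;(1)), (3;(1,1)), (4;(1))]


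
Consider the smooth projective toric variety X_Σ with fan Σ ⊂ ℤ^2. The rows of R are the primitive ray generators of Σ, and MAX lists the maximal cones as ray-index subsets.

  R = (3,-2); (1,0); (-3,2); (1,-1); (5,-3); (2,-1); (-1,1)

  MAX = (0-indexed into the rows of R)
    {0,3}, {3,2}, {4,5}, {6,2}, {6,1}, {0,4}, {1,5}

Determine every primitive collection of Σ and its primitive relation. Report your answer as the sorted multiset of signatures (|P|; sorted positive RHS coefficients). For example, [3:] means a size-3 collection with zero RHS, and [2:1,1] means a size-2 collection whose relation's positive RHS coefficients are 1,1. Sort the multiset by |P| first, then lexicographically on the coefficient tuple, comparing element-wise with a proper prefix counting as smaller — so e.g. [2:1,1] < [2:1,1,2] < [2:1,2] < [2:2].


Primitive collections (14):

  • {0,2}:  v_{0} + v_{2} = 0  →  sig = [2:]
  • {3,6}:  v_{3} + v_{6} = 0  →  sig = [2:]
  • {0,5}:  v_{0} + v_{5} = v_{4}  →  sig = [2:1]
  • {0,6}:  v_{0} + v_{6} = v_{5}  →  sig = [2:1]
  • {1,3}:  v_{1} + v_{3} = v_{5}  →  sig = [2:1]
  • {2,4}:  v_{2} + v_{4} = v_{5}  →  sig = [2:1]
  • {2,5}:  v_{2} + v_{5} = v_{6}  →  sig = [2:1]
  • {3,5}:  v_{3} + v_{5} = v_{0}  →  sig = [2:1]
  • {5,6}:  v_{5} + v_{6} = v_{1}  →  sig = [2:1]
  • {0,1}:  v_{0} + v_{1} = 2·v_{5}  →  sig = [2:2]
  • {1,2}:  v_{1} + v_{2} = 2·v_{6}  →  sig = [2:2]
  • {3,4}:  v_{3} + v_{4} = 2·v_{0}  →  sig = [2:2]
  • {4,6}:  v_{4} + v_{6} = 2·v_{5}  →  sig = [2:2]
  • {1,4}:  v_{1} + v_{4} = 3·v_{5}  →  sig = [2:3]

so the primitive-relation signature multiset is
{ [2:] ×2,  [2:1] ×7,  [2:2] ×4,  [2:3] }


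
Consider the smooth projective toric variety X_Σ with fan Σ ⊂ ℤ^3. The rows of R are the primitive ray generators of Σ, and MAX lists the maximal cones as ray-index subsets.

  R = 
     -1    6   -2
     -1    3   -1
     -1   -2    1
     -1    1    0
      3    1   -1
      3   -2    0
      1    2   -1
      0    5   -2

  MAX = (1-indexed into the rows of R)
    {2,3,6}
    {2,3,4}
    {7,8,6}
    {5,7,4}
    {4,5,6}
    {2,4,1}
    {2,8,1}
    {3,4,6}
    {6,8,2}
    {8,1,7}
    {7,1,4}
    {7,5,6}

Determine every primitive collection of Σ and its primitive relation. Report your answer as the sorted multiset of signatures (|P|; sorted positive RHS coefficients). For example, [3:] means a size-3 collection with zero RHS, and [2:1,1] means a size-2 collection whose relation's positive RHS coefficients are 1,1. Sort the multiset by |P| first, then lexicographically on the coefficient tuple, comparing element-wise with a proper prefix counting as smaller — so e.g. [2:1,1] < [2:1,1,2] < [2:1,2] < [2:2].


Primitive collections (12):

  {3,7}:  v_{3} + v_{7} = 0  so sig = [2:]
  {2,7}:  v_{2} + v_{7} = v_{8}  so sig = [2:1]
  {3,8}:  v_{3} + v_{8} = v_{2}  so sig = [2:1]
  {4,8}:  v_{4} + v_{8} = v_{1}  so sig = [2:1]
  {1,3}:  v_{1} + v_{3} = v_{2} + v_{4}  so sig = [2:1,1]
  {3,5}:  v_{3} + v_{5} = v_{4} + v_{6}  so sig = [2:1,1]
  {1,5}:  v_{1} + v_{5} = v_{4} + 3·v_{7}  so sig = [2:1,3]
  {1,6}:  v_{1} + v_{6} = 2·v_{7}  so sig = [2:2]
  {2,5}:  v_{2} + v_{5} = 2·v_{7}  so sig = [2:2]
  {5,8}:  v_{5} + v_{8} = 3·v_{7}  so sig = [2:3]
  {2,4,6}:  v_{2} + v_{4} + v_{6} = v_{7}  so sig = [3:1]
  {4,6,7}:  v_{4} + v_{6} + v_{7} = v_{5}  so sig = [3:1]

Hence PRS(X_Σ) =
{ [2:],  [2:1] ×3,  [2:1,1] ×2,  [2:1,3],  [2:2] ×2,  [2:3],  [3:1] ×2 }


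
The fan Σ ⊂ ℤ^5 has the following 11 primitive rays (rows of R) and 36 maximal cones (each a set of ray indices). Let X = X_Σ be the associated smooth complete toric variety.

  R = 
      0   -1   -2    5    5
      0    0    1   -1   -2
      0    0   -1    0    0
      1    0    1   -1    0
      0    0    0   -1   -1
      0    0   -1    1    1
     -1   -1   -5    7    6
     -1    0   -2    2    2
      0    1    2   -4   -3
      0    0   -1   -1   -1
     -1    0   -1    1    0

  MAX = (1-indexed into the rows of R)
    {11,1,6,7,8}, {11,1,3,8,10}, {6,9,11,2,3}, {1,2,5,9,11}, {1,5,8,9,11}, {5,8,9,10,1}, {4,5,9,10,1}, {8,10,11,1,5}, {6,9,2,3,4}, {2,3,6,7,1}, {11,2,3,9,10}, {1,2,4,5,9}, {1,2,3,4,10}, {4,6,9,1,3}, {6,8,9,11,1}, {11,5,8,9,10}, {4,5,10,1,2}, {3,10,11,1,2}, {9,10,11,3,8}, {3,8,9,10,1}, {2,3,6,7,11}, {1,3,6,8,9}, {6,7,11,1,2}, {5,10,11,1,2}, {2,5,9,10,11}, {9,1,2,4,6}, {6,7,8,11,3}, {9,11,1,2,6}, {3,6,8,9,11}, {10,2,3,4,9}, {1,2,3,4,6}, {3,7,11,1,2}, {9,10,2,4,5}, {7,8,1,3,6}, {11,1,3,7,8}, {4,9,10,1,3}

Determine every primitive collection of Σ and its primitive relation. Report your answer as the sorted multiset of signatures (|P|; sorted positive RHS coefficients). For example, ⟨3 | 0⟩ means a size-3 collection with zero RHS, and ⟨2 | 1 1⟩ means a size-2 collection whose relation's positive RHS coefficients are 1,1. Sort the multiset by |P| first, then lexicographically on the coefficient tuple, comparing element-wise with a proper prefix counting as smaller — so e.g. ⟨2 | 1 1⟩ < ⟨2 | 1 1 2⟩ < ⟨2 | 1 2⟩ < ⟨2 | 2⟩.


15 minimal non-faces of Δ(Σ) (on 11 rays):

  P = {4,11}:  v_{4} + v_{11} = 0  ⟹  sig = ⟨2 | 0⟩
  P = {2,8}:  v_{2} + v_{8} = v_{11}  ⟹  sig = ⟨2 | 1⟩
  P = {3,5}:  v_{3} + v_{5} = v_{10}  ⟹  sig = ⟨2 | 1⟩
  P = {5,6}:  v_{5} + v_{6} = v_{3}  ⟹  sig = ⟨2 | 1⟩
  P = {7,9}:  v_{7} + v_{9} = v_{6} + v_{8}  ⟹  sig = ⟨2 | 1 1⟩
  P = {4,7}:  v_{4} + v_{7} = v_{1} + v_{3} + v_{6}  ⟹  sig = ⟨2 | 1 1 1⟩
  P = {4,8}:  v_{4} + v_{8} = v_{1} + v_{3} + v_{9}  ⟹  sig = ⟨2 | 1 1 1⟩
  P = {5,7}:  v_{5} + v_{7} = v_{1} + 2·v_{3} + v_{11}  ⟹  sig = ⟨2 | 1 1 2⟩
  P = {7,10}:  v_{7} + v_{10} = v_{1} + 3·v_{3} + v_{11}  ⟹  sig = ⟨2 | 1 1 3⟩
  P = {6,10}:  v_{6} + v_{10} = 2·v_{3}  ⟹  sig = ⟨2 | 2⟩
  P = {1,2,3,9}:  v_{1} + v_{2} + v_{3} + v_{9} = 0  ⟹  sig = ⟨4 | 0⟩
  P = {1,2,9,10}:  v_{1} + v_{2} + v_{9} + v_{10} = v_{5}  ⟹  sig = ⟨4 | 1⟩
  P = {1,3,6,11}:  v_{1} + v_{3} + v_{6} + v_{11} = v_{7}  ⟹  sig = ⟨4 | 1⟩
  P = {1,3,9,11}:  v_{1} + v_{3} + v_{9} + v_{11} = v_{8}  ⟹  sig = ⟨4 | 1⟩
  P = {1,9,10,11}:  v_{1} + v_{9} + v_{10} + v_{11} = v_{5} + v_{8}  ⟹  sig = ⟨4 | 1 1⟩

so the primitive-relation signature multiset is
{ ⟨2 | 0⟩,  ⟨2 | 1⟩ ×3,  ⟨2 | 1 1⟩,  ⟨2 | 1 1 1⟩ ×2,  ⟨2 | 1 1 2⟩,  ⟨2 | 1 1 3⟩,  ⟨2 | 2⟩,  ⟨4 | 0⟩,  ⟨4 | 1⟩ ×3,  ⟨4 | 1 1⟩ }


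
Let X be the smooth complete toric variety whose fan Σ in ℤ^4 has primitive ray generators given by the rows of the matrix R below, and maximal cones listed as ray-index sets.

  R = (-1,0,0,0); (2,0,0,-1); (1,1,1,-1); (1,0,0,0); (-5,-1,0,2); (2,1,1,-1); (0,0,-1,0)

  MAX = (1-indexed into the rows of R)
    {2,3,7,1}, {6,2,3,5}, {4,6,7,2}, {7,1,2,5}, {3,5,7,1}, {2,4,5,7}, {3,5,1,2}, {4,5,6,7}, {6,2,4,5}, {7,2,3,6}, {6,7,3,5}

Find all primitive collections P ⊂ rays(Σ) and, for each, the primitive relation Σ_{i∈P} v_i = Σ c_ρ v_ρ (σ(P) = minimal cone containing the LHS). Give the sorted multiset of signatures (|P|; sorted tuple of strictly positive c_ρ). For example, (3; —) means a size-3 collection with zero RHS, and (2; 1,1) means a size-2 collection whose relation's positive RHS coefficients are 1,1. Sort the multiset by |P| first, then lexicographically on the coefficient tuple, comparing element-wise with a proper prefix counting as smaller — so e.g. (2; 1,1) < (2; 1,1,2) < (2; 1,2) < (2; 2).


5 minimal non-faces of Δ(Σ) (on 7 rays):

  {1,4}:  v_{1} + v_{4} = 0 ; sig = (2; —)
  {1,6}:  v_{1} + v_{6} = v_{3} ; sig = (2; 1)
  {3,4}:  v_{3} + v_{4} = v_{6} ; sig = (2; 1)
  {2,5,6,7}:  v_{2} + v_{5} + v_{6} + v_{7} = v_{1} ; sig = (4; 1)
  {2,3,5,7}:  v_{2} + v_{3} + v_{5} + v_{7} = 2·v_{1} ; sig = (4; 2)

so the primitive-relation signature multiset is
[(2; —), (2; 1), (2; 1), (4; 1), (4; 2)]


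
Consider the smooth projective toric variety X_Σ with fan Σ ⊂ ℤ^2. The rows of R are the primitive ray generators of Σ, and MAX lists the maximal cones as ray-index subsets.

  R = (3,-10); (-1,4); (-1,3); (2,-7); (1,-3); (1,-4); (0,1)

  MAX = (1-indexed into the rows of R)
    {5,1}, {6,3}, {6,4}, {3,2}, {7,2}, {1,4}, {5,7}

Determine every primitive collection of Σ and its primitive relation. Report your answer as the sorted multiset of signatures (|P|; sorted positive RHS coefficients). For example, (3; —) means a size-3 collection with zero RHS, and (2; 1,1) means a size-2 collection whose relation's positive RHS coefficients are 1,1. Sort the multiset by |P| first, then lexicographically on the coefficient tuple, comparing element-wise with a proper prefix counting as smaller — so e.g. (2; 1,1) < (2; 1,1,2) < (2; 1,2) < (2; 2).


14 minimal non-faces of Δ(Σ) (on 7 rays):

  • {2,6}:  v_{2} + v_{6} = 0  so sig = (2; —)
  • {3,5}:  v_{3} + v_{5} = 0  so sig = (2; —)
  • {1,3}:  v_{1} + v_{3} = v_{4}  so sig = (2; 1)
  • {2,4}:  v_{2} + v_{4} = v_{5}  so sig = (2; 1)
  • {2,5}:  v_{2} + v_{5} = v_{7}  so sig = (2; 1)
  • {3,4}:  v_{3} + v_{4} = v_{6}  so sig = (2; 1)
  • {3,7}:  v_{3} + v_{7} = v_{2}  so sig = (2; 1)
  • {4,5}:  v_{4} + v_{5} = v_{1}  so sig = (2; 1)
  • {5,6}:  v_{5} + v_{6} = v_{4}  so sig = (2; 1)
  • {6,7}:  v_{6} + v_{7} = v_{5}  so sig = (2; 1)
  • {1,2}:  v_{1} + v_{2} = 2·v_{5}  so sig = (2; 2)
  • {1,6}:  v_{1} + v_{6} = 2·v_{4}  so sig = (2; 2)
  • {4,7}:  v_{4} + v_{7} = 2·v_{5}  so sig = (2; 2)
  • {1,7}:  v_{1} + v_{7} = 3·v_{5}  so sig = (2; 3)

Sorted signature multiset PRS(X):
    |P|=2: 14 collections, coeffs (), (), (1), (1), (1), (1), (1), (1), (1), (1), (2), (2), (2), (3)


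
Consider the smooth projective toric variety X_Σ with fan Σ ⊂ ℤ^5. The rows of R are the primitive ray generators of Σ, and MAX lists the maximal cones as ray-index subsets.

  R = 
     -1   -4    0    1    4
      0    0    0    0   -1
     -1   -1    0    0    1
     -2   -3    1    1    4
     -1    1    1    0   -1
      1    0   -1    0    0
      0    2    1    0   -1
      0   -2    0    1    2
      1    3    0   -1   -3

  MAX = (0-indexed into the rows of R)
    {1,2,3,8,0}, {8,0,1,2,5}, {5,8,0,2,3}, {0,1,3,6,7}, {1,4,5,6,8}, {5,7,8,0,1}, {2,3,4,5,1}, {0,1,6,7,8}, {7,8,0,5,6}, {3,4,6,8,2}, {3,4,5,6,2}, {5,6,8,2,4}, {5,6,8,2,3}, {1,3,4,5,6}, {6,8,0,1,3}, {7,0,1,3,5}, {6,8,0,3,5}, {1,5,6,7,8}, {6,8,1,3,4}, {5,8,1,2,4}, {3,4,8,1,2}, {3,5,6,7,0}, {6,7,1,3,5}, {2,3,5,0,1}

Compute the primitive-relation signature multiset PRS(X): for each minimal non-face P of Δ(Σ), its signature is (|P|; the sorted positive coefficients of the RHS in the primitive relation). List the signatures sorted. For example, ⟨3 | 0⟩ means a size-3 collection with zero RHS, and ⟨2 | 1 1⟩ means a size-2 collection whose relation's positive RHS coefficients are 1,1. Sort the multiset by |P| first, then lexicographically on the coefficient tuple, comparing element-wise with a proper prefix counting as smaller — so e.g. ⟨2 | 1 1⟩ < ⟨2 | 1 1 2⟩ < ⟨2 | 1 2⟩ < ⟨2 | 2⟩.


Δ(Σ) — 9 vertices, 9 min non-faces:

  {0,4}:  v_{0} + v_{4} = v_{1} + v_{3}  →  sig = ⟨2 | 1 1⟩
  {2,7}:  v_{2} + v_{7} = v_{1} + v_{3} + v_{5}  →  sig = ⟨2 | 1 1 1⟩
  {4,7}:  v_{4} + v_{7} = 2·v_{1} + v_{3} + v_{5} + v_{6}  →  sig = ⟨2 | 1 1 1 2⟩
  {0,2,6}:  v_{0} + v_{2} + v_{6} = v_{3}  →  sig = ⟨3 | 1⟩
  {1,2,6}:  v_{1} + v_{2} + v_{6} = v_{4}  →  sig = ⟨3 | 1⟩
  {3,7,8}:  v_{3} + v_{7} + v_{8} = v_{0} + v_{6}  →  sig = ⟨3 | 1 1⟩
  {1,3,5,8}:  v_{1} + v_{3} + v_{5} + v_{8} = 0  →  sig = ⟨4 | 0⟩
  {0,1,5,6}:  v_{0} + v_{1} + v_{5} + v_{6} = v_{7}  →  sig = ⟨4 | 1⟩
  {3,4,5,8}:  v_{3} + v_{4} + v_{5} + v_{8} = v_{2} + v_{6}  →  sig = ⟨4 | 1 1⟩

Hence PRS(X_Σ) =
{ ⟨2 | 1 1⟩,  ⟨2 | 1 1 1⟩,  ⟨2 | 1 1 1 2⟩,  ⟨3 | 1⟩ ×2,  ⟨3 | 1 1⟩,  ⟨4 | 0⟩,  ⟨4 | 1⟩,  ⟨4 | 1 1⟩ }


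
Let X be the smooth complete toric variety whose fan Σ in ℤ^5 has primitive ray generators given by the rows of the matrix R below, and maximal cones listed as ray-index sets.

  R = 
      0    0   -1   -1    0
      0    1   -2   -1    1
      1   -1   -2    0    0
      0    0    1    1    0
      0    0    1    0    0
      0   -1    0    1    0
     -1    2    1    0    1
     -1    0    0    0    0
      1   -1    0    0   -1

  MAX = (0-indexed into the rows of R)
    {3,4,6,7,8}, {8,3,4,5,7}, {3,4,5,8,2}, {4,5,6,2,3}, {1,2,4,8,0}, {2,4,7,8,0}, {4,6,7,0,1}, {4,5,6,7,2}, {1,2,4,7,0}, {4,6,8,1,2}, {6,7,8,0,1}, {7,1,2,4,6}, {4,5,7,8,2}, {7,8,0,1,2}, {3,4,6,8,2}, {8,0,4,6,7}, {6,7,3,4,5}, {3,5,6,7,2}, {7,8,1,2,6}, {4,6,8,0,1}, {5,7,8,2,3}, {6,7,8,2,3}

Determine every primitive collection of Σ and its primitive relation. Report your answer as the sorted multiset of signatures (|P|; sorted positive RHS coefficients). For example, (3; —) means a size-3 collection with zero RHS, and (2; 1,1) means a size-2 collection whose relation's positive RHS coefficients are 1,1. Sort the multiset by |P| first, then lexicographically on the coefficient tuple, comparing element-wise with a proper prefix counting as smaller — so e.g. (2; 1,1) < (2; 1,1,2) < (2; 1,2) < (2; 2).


Δ(Σ) — 9 vertices, 9 min non-faces:

  • {0,3}:  v_{0} + v_{3} = 0 — sig = (2; —)
  • {1,3}:  v_{1} + v_{3} = v_{2} + v_{6} — sig = (2; 1,1)
  • {0,5}:  v_{0} + v_{5} = v_{2} + v_{4} + v_{7} — sig = (2; 1,1,1)
  • {1,5}:  v_{1} + v_{5} = 2·v_{2} + v_{4} + v_{6} + v_{7} — sig = (2; 1,1,1,2)
  • {0,2,6}:  v_{0} + v_{2} + v_{6} = v_{1} — sig = (3; 1)
  • {5,6,8}:  v_{5} + v_{6} + v_{8} = v_{3} — sig = (3; 1)
  • {1,4,7,8}:  v_{1} + v_{4} + v_{7} + v_{8} = v_{0} — sig = (4; 1)
  • {2,3,4,7}:  v_{2} + v_{3} + v_{4} + v_{7} = v_{5} — sig = (4; 1)
  • {2,4,6,7,8}:  v_{2} + v_{4} + v_{6} + v_{7} + v_{8} = 0 — sig = (5; —)

Signatures (|P|; sorted positive RHS coefficients), sorted:
    (2; —)
    (2; 1,1)
    (2; 1,1,1)
    (2; 1,1,1,2)
    (3; 1)
    (3; 1)
    (4; 1)
    (4; 1)
    (5; —)


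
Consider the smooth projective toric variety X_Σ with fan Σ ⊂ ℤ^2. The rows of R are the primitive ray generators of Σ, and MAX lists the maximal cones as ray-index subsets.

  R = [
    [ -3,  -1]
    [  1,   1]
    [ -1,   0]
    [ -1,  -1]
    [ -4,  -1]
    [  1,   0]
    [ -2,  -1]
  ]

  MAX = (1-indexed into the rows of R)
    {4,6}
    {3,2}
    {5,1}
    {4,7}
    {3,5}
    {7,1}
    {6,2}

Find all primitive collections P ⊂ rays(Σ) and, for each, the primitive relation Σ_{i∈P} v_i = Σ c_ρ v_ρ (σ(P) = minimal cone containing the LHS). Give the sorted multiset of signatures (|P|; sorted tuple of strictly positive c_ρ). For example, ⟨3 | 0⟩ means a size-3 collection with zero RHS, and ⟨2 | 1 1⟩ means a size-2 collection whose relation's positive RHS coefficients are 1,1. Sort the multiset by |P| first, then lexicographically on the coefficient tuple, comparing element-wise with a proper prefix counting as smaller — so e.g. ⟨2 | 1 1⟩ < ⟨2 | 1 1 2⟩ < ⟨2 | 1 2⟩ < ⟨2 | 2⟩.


Minimal non-faces — 14 found among 7 rays, 7 max cones:

  {2,4}:  v_{2} + v_{4} = 0  →  sig = ⟨2 | 0⟩
  {3,6}:  v_{3} + v_{6} = 0  →  sig = ⟨2 | 0⟩
  {1,3}:  v_{1} + v_{3} = v_{5}  →  sig = ⟨2 | 1⟩
  {1,6}:  v_{1} + v_{6} = v_{7}  →  sig = ⟨2 | 1⟩
  {2,7}:  v_{2} + v_{7} = v_{3}  →  sig = ⟨2 | 1⟩
  {3,4}:  v_{3} + v_{4} = v_{7}  →  sig = ⟨2 | 1⟩
  {3,7}:  v_{3} + v_{7} = v_{1}  →  sig = ⟨2 | 1⟩
  {5,6}:  v_{5} + v_{6} = v_{1}  →  sig = ⟨2 | 1⟩
  {6,7}:  v_{6} + v_{7} = v_{4}  →  sig = ⟨2 | 1⟩
  {4,5}:  v_{4} + v_{5} = v_{1} + v_{7}  →  sig = ⟨2 | 1 1⟩
  {1,2}:  v_{1} + v_{2} = 2·v_{3}  →  sig = ⟨2 | 2⟩
  {1,4}:  v_{1} + v_{4} = 2·v_{7}  →  sig = ⟨2 | 2⟩
  {5,7}:  v_{5} + v_{7} = 2·v_{1}  →  sig = ⟨2 | 2⟩
  {2,5}:  v_{2} + v_{5} = 3·v_{3}  →  sig = ⟨2 | 3⟩

so the primitive-relation signature multiset is
[⟨2 | 0⟩, ⟨2 | 0⟩, ⟨2 | 1⟩, ⟨2 | 1⟩, ⟨2 | 1⟩, ⟨2 | 1⟩, ⟨2 | 1⟩, ⟨2 | 1⟩, ⟨2 | 1⟩, ⟨2 | 1 1⟩, ⟨2 | 2⟩, ⟨2 | 2⟩, ⟨2 | 2⟩, ⟨2 | 3⟩]


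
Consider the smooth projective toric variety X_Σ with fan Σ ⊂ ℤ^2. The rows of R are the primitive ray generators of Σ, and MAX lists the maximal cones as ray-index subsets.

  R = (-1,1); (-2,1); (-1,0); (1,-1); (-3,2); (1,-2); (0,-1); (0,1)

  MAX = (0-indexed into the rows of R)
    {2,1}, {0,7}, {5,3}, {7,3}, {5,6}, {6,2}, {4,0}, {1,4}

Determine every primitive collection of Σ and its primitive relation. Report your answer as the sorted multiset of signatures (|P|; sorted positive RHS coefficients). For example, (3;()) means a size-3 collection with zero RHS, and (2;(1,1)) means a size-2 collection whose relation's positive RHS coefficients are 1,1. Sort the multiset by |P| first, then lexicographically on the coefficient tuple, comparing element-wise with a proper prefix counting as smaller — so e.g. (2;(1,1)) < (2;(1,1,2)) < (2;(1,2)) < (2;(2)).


The 20 primitive collections of Σ (r=8, n=2):

  P = {0,3}:  v_{0} + v_{3} = 0 ; sig = (2;())
  P = {6,7}:  v_{6} + v_{7} = 0 ; sig = (2;())
  P = {0,1}:  v_{0} + v_{1} = v_{4} ; sig = (2;(1))
  P = {0,2}:  v_{0} + v_{2} = v_{1} ; sig = (2;(1))
  P = {0,5}:  v_{0} + v_{5} = v_{6} ; sig = (2;(1))
  P = {0,6}:  v_{0} + v_{6} = v_{2} ; sig = (2;(1))
  P = {1,3}:  v_{1} + v_{3} = v_{2} ; sig = (2;(1))
  P = {2,3}:  v_{2} + v_{3} = v_{6} ; sig = (2;(1))
  P = {2,7}:  v_{2} + v_{7} = v_{0} ; sig = (2;(1))
  P = {3,4}:  v_{3} + v_{4} = v_{1} ; sig = (2;(1))
  P = {3,6}:  v_{3} + v_{6} = v_{5} ; sig = (2;(1))
  P = {5,7}:  v_{5} + v_{7} = v_{3} ; sig = (2;(1))
  P = {1,5}:  v_{1} + v_{5} = v_{2} + v_{6} ; sig = (2;(1,1))
  P = {4,6}:  v_{4} + v_{6} = v_{1} + v_{2} ; sig = (2;(1,1))
  P = {1,6}:  v_{1} + v_{6} = 2·v_{2} ; sig = (2;(2))
  P = {1,7}:  v_{1} + v_{7} = 2·v_{0} ; sig = (2;(2))
  P = {2,4}:  v_{2} + v_{4} = 2·v_{1} ; sig = (2;(2))
  P = {2,5}:  v_{2} + v_{5} = 2·v_{6} ; sig = (2;(2))
  P = {4,5}:  v_{4} + v_{5} = 2·v_{2} ; sig = (2;(2))
  P = {4,7}:  v_{4} + v_{7} = 3·v_{0} ; sig = (2;(3))

Sorted signature multiset PRS(X):
{ (2;()) ×2,  (2;(1)) ×10,  (2;(1,1)) ×2,  (2;(2)) ×5,  (2;(3)) }


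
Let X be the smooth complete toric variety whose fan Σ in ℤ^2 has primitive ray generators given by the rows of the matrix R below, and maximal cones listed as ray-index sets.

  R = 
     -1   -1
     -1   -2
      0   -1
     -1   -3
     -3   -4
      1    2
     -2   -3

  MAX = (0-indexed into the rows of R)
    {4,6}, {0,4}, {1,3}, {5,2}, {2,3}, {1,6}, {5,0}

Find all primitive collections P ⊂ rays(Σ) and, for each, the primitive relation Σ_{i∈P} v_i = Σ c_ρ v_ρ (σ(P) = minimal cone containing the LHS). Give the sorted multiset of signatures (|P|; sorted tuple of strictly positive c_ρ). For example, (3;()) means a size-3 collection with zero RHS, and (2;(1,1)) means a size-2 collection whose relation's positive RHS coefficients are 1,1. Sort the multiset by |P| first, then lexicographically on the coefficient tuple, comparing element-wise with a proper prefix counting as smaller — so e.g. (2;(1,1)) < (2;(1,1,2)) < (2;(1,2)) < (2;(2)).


14 minimal non-faces of Δ(Σ) (on 7 rays):

  • {1,5}:  v_{1} + v_{5} = 0 ; sig = (2;())
  • {0,1}:  v_{0} + v_{1} = v_{6} ; sig = (2;(1))
  • {0,2}:  v_{0} + v_{2} = v_{1} ; sig = (2;(1))
  • {0,6}:  v_{0} + v_{6} = v_{4} ; sig = (2;(1))
  • {1,2}:  v_{1} + v_{2} = v_{3} ; sig = (2;(1))
  • {3,5}:  v_{3} + v_{5} = v_{2} ; sig = (2;(1))
  • {5,6}:  v_{5} + v_{6} = v_{0} ; sig = (2;(1))
  • {2,4}:  v_{2} + v_{4} = v_{1} + v_{6} ; sig = (2;(1,1))
  • {3,4}:  v_{3} + v_{4} = 2·v_{1} + v_{6} ; sig = (2;(1,2))
  • {0,3}:  v_{0} + v_{3} = 2·v_{1} ; sig = (2;(2))
  • {1,4}:  v_{1} + v_{4} = 2·v_{6} ; sig = (2;(2))
  • {2,6}:  v_{2} + v_{6} = 2·v_{1} ; sig = (2;(2))
  • {4,5}:  v_{4} + v_{5} = 2·v_{0} ; sig = (2;(2))
  • {3,6}:  v_{3} + v_{6} = 3·v_{1} ; sig = (2;(3))

Hence PRS(X_Σ) =
    (2;())
    (2;(1))
    (2;(1))
    (2;(1))
    (2;(1))
    (2;(1))
    (2;(1))
    (2;(1,1))
    (2;(1,2))
    (2;(2))
    (2;(2))
    (2;(2))
    (2;(2))
    (2;(3))


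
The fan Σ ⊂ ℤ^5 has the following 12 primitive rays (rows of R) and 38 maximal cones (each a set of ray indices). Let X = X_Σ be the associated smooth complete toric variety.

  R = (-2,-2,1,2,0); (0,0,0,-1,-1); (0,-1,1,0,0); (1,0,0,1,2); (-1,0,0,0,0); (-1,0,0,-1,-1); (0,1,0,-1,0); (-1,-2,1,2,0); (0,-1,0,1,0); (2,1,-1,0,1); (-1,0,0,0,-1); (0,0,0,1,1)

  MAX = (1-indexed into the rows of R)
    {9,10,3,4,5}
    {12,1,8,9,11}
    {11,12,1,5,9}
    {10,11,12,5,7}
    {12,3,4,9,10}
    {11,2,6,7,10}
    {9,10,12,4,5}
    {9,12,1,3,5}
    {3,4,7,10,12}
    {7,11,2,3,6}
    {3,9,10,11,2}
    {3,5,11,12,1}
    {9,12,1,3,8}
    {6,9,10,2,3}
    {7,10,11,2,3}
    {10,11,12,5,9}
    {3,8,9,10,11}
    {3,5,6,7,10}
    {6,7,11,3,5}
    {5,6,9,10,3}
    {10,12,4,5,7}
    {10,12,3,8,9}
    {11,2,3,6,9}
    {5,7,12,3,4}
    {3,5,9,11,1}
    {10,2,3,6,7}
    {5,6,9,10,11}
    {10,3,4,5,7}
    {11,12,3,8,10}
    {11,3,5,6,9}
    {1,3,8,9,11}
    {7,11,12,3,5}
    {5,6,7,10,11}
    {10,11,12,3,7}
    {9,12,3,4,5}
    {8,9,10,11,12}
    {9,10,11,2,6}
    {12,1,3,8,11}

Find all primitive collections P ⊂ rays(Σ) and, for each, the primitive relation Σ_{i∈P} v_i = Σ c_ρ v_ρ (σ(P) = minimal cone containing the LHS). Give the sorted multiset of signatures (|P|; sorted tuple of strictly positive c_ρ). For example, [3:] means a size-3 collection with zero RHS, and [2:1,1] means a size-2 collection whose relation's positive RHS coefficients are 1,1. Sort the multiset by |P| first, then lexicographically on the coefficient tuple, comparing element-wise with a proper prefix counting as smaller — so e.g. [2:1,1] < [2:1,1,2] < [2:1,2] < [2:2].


Δ(Σ) — 12 vertices, 21 min non-faces:

  P={2,12}:  v_{2} + v_{12} = 0  →  sig = [2:]
  P={7,9}:  v_{7} + v_{9} = 0  →  sig = [2:]
  P={2,5}:  v_{2} + v_{5} = v_{6}  →  sig = [2:1]
  P={4,11}:  v_{4} + v_{11} = v_{12}  →  sig = [2:1]
  P={5,8}:  v_{5} + v_{8} = v_{1}  →  sig = [2:1]
  P={6,12}:  v_{6} + v_{12} = v_{5}  →  sig = [2:1]
  P={1,10}:  v_{1} + v_{10} = v_{9} + v_{12}  →  sig = [2:1,1]
  P={2,4}:  v_{2} + v_{4} = v_{3} + v_{5} + v_{10}  →  sig = [2:1,1,1]
  P={2,8}:  v_{2} + v_{8} = v_{3} + v_{9} + v_{11}  →  sig = [2:1,1,1]
  P={7,8}:  v_{7} + v_{8} = v_{3} + v_{11} + v_{12}  →  sig = [2:1,1,1]
  P={1,2}:  v_{1} + v_{2} = v_{3} + v_{5} + v_{9} + v_{11}  →  sig = [2:1,1,1,1]
  P={1,7}:  v_{1} + v_{7} = v_{3} + v_{5} + v_{11} + v_{12}  →  sig = [2:1,1,1,1]
  P={6,8}:  v_{6} + v_{8} = v_{3} + v_{5} + v_{9} + v_{11}  →  sig = [2:1,1,1,1]
  P={1,4}:  v_{1} + v_{4} = v_{3} + v_{5} + v_{9} + 2·v_{12}  →  sig = [2:1,1,1,2]
  P={1,6}:  v_{1} + v_{6} = v_{3} + 2·v_{5} + v_{9} + v_{11}  →  sig = [2:1,1,1,2]
  P={4,6}:  v_{4} + v_{6} = v_{3} + 2·v_{5} + v_{10}  →  sig = [2:1,1,2]
  P={4,8}:  v_{4} + v_{8} = v_{3} + v_{9} + 2·v_{12}  →  sig = [2:1,1,2]
  P={3,5,10,11}:  v_{3} + v_{5} + v_{10} + v_{11} = 0  →  sig = [4:]
  P={3,5,10,12}:  v_{3} + v_{5} + v_{10} + v_{12} = v_{4}  →  sig = [4:1]
  P={3,6,10,11}:  v_{3} + v_{6} + v_{10} + v_{11} = v_{2}  →  sig = [4:1]
  P={3,9,11,12}:  v_{3} + v_{9} + v_{11} + v_{12} = v_{8}  →  sig = [4:1]

Sorted signature multiset PRS(X):
    |P|=2: 17 collections, coeffs (), (), (1), (1), (1), (1), (1,1), (1,1,1), (1,1,1), (1,1,1), (1,1,1,1), (1,1,1,1), (1,1,1,1), (1,1,1,2), (1,1,1,2), (1,1,2), (1,1,2)
    |P|=4: 4 collections, coeffs (), (1), (1), (1)


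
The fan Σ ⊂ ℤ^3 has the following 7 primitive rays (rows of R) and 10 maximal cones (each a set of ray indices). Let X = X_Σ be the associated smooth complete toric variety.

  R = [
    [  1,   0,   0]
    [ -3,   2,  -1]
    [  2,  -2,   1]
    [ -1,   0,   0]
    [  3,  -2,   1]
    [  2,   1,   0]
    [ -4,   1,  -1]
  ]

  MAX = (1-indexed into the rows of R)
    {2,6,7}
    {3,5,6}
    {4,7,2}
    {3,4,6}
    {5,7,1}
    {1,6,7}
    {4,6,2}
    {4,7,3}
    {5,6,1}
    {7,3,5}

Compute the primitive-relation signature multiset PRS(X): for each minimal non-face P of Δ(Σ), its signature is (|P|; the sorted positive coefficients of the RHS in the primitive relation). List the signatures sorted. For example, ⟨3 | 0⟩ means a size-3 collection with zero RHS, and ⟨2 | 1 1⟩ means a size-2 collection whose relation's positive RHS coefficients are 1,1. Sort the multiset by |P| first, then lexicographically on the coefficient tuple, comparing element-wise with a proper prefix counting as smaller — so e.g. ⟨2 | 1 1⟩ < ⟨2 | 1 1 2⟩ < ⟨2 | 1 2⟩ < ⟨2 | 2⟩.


|primitive collections| = 9. Relations:

  P={1,4}:  v_{1} + v_{4} = 0  ⇒ sig = ⟨2 | 0⟩
  P={2,5}:  v_{2} + v_{5} = 0  ⇒ sig = ⟨2 | 0⟩
  P={1,3}:  v_{1} + v_{3} = v_{5}  ⇒ sig = ⟨2 | 1⟩
  P={2,3}:  v_{2} + v_{3} = v_{4}  ⇒ sig = ⟨2 | 1⟩
  P={4,5}:  v_{4} + v_{5} = v_{3}  ⇒ sig = ⟨2 | 1⟩
  P={1,2}:  v_{1} + v_{2} = v_{6} + v_{7}  ⇒ sig = ⟨2 | 1 1⟩
  P={3,6,7}:  v_{3} + v_{6} + v_{7} = 0  ⇒ sig = ⟨3 | 0⟩
  P={4,6,7}:  v_{4} + v_{6} + v_{7} = v_{2}  ⇒ sig = ⟨3 | 1⟩
  P={5,6,7}:  v_{5} + v_{6} + v_{7} = v_{1}  ⇒ sig = ⟨3 | 1⟩

Sorted signature multiset PRS(X):
[⟨2 | 0⟩, ⟨2 | 0⟩, ⟨2 | 1⟩, ⟨2 | 1⟩, ⟨2 | 1⟩, ⟨2 | 1 1⟩, ⟨3 | 0⟩, ⟨3 | 1⟩, ⟨3 | 1⟩]
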